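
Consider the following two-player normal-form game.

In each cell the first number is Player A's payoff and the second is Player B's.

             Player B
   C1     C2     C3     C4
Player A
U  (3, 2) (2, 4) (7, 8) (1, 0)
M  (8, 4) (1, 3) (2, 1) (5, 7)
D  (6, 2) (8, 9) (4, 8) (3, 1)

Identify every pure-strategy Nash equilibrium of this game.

(U, C3); (M, C4); (D, C2)

Player A against C1: payoffs 3, 8, 6 → best response M.
Player A against C2: payoffs 2, 1, 8 → best response D.
Player A against C3: payoffs 7, 2, 4 → best response U.
Player A against C4: payoffs 1, 5, 3 → best response M.
Player B against U: payoffs 2, 4, 8, 0 → best response C3.
Player B against M: payoffs 4, 3, 1, 7 → best response C4.
Player B against D: payoffs 2, 9, 8, 1 → best response C2.
Mutual best responses: (U, C3); (M, C4); (D, C2).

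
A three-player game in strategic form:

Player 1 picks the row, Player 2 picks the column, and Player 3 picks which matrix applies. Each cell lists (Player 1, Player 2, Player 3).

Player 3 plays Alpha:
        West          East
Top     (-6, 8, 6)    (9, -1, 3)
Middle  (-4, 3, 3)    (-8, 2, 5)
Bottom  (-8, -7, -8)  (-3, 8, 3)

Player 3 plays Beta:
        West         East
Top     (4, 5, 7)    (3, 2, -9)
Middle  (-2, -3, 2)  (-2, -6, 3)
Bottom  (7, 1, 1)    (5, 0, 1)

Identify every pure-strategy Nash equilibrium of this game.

Pure-strategy Nash equilibria: (Middle, West, Alpha) and (Bottom, West, Beta)

Player 1 against (West, Alpha): payoffs -6, -4, -8 → best response Middle.
Player 1 against (West, Beta): payoffs 4, -2, 7 → best response Bottom.
Player 1 against (East, Alpha): payoffs 9, -8, -3 → best response Top.
Player 1 against (East, Beta): payoffs 3, -2, 5 → best response Bottom.
Player 2 against (Top, Alpha): payoffs 8, -1 → best response West.
Player 2 against (Top, Beta): payoffs 5, 2 → best response West.
Player 2 against (Middle, Alpha): payoffs 3, 2 → best response West.
Player 2 against (Middle, Beta): payoffs -3, -6 → best response West.
Player 2 against (Bottom, Alpha): payoffs -7, 8 → best response East.
Player 2 against (Bottom, Beta): payoffs 1, 0 → best response West.
Player 3 against (Top, West): payoffs 6, 7 → best response Beta.
Player 3 against (Top, East): payoffs 3, -9 → best response Alpha.
Player 3 against (Middle, West): payoffs 3, 2 → best response Alpha.
Player 3 against (Middle, East): payoffs 5, 3 → best response Alpha.
Player 3 against (Bottom, West): payoffs -8, 1 → best response Beta.
Player 3 against (Bottom, East): payoffs 3, 1 → best response Alpha.
Mutual best responses: (Middle, West, Alpha); (Bottom, West, Beta).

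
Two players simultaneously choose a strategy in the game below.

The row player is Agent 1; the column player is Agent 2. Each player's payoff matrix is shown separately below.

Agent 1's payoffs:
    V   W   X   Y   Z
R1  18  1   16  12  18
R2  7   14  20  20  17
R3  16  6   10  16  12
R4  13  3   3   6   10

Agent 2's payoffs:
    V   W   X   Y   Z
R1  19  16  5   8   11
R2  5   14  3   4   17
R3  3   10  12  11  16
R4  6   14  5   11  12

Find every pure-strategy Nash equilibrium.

The unique pure-strategy Nash equilibrium is (R1, V).

For each player, find the best response to each opponent profile; mutual best responses are the pure NE.
Agent 1 against V: payoffs 18, 7, 16, 13 → best response R1.
Agent 1 against W: payoffs 1, 14, 6, 3 → best response R2.
Agent 1 against X: payoffs 16, 20, 10, 3 → best response R2.
Agent 1 against Y: payoffs 12, 20, 16, 6 → best response R2.
Agent 1 against Z: payoffs 18, 17, 12, 10 → best response R1.
Agent 2 against R1: payoffs 19, 16, 5, 8, 11 → best response V.
Agent 2 against R2: payoffs 5, 14, 3, 4, 17 → best response Z.
Agent 2 against R3: payoffs 3, 10, 12, 11, 16 → best response Z.
Agent 2 against R4: payoffs 6, 14, 5, 11, 12 → best response W.
Mutual best responses: (R1, V).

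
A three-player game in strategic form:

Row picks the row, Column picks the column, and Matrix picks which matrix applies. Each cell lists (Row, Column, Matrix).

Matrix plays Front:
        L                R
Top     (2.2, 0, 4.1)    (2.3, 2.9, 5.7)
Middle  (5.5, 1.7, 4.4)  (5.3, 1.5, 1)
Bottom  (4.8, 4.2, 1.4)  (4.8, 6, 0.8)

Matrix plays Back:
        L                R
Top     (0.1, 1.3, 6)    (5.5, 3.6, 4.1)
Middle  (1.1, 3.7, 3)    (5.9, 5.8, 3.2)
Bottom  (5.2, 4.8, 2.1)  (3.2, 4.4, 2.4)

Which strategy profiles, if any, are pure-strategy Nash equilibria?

The pure Nash equilibria are (Middle, L, Front) and (Middle, R, Back) and (Bottom, L, Back).

(Top, L, Front): Row can switch to Middle (2.2 → 5.5). Not NE.
(Top, L, Back): Row can switch to Middle (0.1 → 1.1). Not NE.
(Top, R, Front): Row can switch to Middle (2.3 → 5.3). Not NE.
(Top, R, Back): Row can switch to Middle (5.5 → 5.9). Not NE.
(Middle, L, Front): Row gets 5.5, best alternative 4.8; Column gets 1.7, best alternative 1.5; Matrix gets 4.4, best alternative 3. No profitable deviation — NE.
(Middle, L, Back): Row can switch to Bottom (1.1 → 5.2). Not NE.
(Middle, R, Front): Column can switch to L (1.5 → 1.7). Not NE.
(Middle, R, Back): Row gets 5.9, best alternative 5.5; Column gets 5.8, best alternative 3.7; Matrix gets 3.2, best alternative 1. No profitable deviation — NE.
(Bottom, L, Front): Row can switch to Middle (4.8 → 5.5). Not NE.
(Bottom, L, Back): Row gets 5.2, best alternative 1.1; Column gets 4.8, best alternative 4.4; Matrix gets 2.1, best alternative 1.4. No profitable deviation — NE.
(Bottom, R, Front): Row can switch to Middle (4.8 → 5.3). Not NE.
(Bottom, R, Back): Row can switch to Top (3.2 → 5.5). Not NE.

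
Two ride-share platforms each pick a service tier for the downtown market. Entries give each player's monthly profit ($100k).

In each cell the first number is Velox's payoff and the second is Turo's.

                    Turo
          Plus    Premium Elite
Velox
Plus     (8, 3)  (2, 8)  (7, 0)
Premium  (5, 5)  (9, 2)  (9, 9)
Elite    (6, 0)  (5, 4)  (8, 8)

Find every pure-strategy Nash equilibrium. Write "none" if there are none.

(Plus, Plus): Turo can switch to Premium (3 → 8). Not NE.
(Plus, Premium): Velox can switch to Premium (2 → 9). Not NE.
(Plus, Elite): Velox can switch to Premium (7 → 9). Not NE.
(Premium, Plus): Velox can switch to Plus (5 → 8). Not NE.
(Premium, Premium): Turo can switch to Plus (2 → 5). Not NE.
(Premium, Elite): Velox gets 9, best alternative 8; Turo gets 9, best alternative 5. No profitable deviation — NE.
(Elite, Plus): Velox can switch to Plus (6 → 8). Not NE.
(The remaining 2 profiles each have a profitable deviation by the same check.)

Pure NE: (Premium, Elite)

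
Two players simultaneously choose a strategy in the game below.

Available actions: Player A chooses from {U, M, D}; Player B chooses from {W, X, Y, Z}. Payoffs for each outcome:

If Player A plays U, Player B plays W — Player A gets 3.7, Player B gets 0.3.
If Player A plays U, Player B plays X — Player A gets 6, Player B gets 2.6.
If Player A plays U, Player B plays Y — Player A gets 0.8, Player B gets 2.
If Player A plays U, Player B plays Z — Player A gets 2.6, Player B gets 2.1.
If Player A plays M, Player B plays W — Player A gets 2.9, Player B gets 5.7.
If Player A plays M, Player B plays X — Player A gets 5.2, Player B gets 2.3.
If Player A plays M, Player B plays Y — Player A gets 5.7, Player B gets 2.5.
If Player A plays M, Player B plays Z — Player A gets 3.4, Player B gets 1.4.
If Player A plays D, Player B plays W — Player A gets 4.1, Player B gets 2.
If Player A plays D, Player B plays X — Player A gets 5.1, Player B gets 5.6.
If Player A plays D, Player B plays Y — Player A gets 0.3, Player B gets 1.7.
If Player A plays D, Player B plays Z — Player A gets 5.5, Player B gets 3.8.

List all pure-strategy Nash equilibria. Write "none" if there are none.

Player A against W: payoffs 3.7, 2.9, 4.1 → best response D.
Player A against X: payoffs 6, 5.2, 5.1 → best response U.
Player A against Y: payoffs 0.8, 5.7, 0.3 → best response M.
Player A against Z: payoffs 2.6, 3.4, 5.5 → best response D.
Player B against U: payoffs 0.3, 2.6, 2, 2.1 → best response X.
Player B against M: payoffs 5.7, 2.3, 2.5, 1.4 → best response W.
Player B against D: payoffs 2, 5.6, 1.7, 3.8 → best response X.
Mutual best responses: (U, X).

The unique pure-strategy Nash equilibrium is (U, X).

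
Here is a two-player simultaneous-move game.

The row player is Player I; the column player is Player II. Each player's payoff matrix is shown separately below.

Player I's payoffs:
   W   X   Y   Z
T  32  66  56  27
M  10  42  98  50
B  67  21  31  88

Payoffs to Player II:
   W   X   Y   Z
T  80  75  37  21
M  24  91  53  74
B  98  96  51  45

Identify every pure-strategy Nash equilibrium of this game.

(B, W)

(T, W): Player I can switch to B (32 → 67). Not NE.
(T, X): Player II can switch to W (75 → 80). Not NE.
(T, Y): Player I can switch to M (56 → 98). Not NE.
(T, Z): Player I can switch to M (27 → 50). Not NE.
(M, W): Player I can switch to T (10 → 32). Not NE.
(M, X): Player I can switch to T (42 → 66). Not NE.
(B, W): Player I gets 67, best alternative 32; Player II gets 98, best alternative 96. No profitable deviation — NE.
(The remaining 5 profiles each have a profitable deviation by the same check.)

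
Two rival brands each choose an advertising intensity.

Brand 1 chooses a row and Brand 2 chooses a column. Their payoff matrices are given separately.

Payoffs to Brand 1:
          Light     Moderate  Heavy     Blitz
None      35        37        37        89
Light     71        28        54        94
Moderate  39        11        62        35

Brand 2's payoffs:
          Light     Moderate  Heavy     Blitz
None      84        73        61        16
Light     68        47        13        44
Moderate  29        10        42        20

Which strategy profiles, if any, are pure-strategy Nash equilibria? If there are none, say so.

(None, Light): Brand 1 can switch to Light (35 → 71). Not NE.
(None, Moderate): Brand 2 can switch to Light (73 → 84). Not NE.
(None, Heavy): Brand 1 can switch to Light (37 → 54). Not NE.
(None, Blitz): Brand 1 can switch to Light (89 → 94). Not NE.
(Light, Light): Brand 1 gets 71, best alternative 39; Brand 2 gets 68, best alternative 47. No profitable deviation — NE.
(Light, Moderate): Brand 1 can switch to None (28 → 37). Not NE.
(Light, Heavy): Brand 1 can switch to Moderate (54 → 62). Not NE.
(Moderate, Heavy): Brand 1 gets 62, best alternative 54; Brand 2 gets 42, best alternative 29. No profitable deviation — NE.
(The remaining 4 profiles each have a profitable deviation by the same check.)

Pure-strategy Nash equilibria: (Light, Light); (Moderate, Heavy)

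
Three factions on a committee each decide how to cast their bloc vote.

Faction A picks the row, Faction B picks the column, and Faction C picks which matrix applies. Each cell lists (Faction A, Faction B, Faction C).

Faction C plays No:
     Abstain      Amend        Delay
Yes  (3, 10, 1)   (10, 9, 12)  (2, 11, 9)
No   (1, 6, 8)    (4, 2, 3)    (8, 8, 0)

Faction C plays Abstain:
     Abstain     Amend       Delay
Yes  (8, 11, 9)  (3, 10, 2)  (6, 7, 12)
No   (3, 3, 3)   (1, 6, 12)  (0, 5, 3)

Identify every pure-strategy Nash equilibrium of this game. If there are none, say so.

Mark each player's best response to every combination of opponents' strategies; a profile where every player is best-responding is a pure Nash equilibrium.
Faction A against (Abstain, No): payoffs 3, 1 → best response Yes.
Faction A against (Abstain, Abstain): payoffs 8, 3 → best response Yes.
Faction A against (Amend, No): payoffs 10, 4 → best response Yes.
Faction A against (Amend, Abstain): payoffs 3, 1 → best response Yes.
Faction A against (Delay, No): payoffs 2, 8 → best response No.
Faction A against (Delay, Abstain): payoffs 6, 0 → best response Yes.
Faction B against (Yes, No): payoffs 10, 9, 11 → best response Delay.
Faction B against (Yes, Abstain): payoffs 11, 10, 7 → best response Abstain.
Faction B against (No, No): payoffs 6, 2, 8 → best response Delay.
Faction B against (No, Abstain): payoffs 3, 6, 5 → best response Amend.
Faction C against (Yes, Abstain): payoffs 1, 9 → best response Abstain.
Faction C against (Yes, Amend): payoffs 12, 2 → best response No.
Faction C against (Yes, Delay): payoffs 9, 12 → best response Abstain.
Faction C against (No, Abstain): payoffs 8, 3 → best response No.
Faction C against (No, Amend): payoffs 3, 12 → best response Abstain.
Faction C against (No, Delay): payoffs 0, 3 → best response Abstain.
Mutual best responses: (Yes, Abstain, Abstain).

Pure NE: (Yes, Abstain, Abstain)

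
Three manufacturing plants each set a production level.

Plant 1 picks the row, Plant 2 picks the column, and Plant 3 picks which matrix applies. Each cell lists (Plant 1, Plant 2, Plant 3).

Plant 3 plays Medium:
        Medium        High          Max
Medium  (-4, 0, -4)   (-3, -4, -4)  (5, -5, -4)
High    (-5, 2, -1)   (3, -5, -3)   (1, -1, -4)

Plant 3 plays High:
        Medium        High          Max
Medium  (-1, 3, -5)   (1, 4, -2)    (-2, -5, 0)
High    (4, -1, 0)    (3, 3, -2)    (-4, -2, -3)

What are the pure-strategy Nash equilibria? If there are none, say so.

The pure Nash equilibria are (Medium, Medium, Medium) and (High, High, High).

(Medium, Medium, Medium): Plant 1 gets -4, best alternative -5; Plant 2 gets 0, best alternative -4; Plant 3 gets -4, best alternative -5. No profitable deviation — NE.
(Medium, Medium, High): Plant 1 can switch to High (-1 → 4). Not NE.
(Medium, High, Medium): Plant 1 can switch to High (-3 → 3). Not NE.
(Medium, High, High): Plant 1 can switch to High (1 → 3). Not NE.
(Medium, Max, Medium): Plant 2 can switch to Medium (-5 → 0). Not NE.
(Medium, Max, High): Plant 2 can switch to Medium (-5 → 3). Not NE.
(High, Medium, Medium): Plant 1 can switch to Medium (-5 → -4). Not NE.
(High, Medium, High): Plant 2 can switch to High (-1 → 3). Not NE.
(High, High, Medium): Plant 2 can switch to Medium (-5 → 2). Not NE.
(High, High, High): Plant 1 gets 3, best alternative 1; Plant 2 gets 3, best alternative -1; Plant 3 gets -2, best alternative -3. No profitable deviation — NE.
(High, Max, Medium): Plant 1 can switch to Medium (1 → 5). Not NE.
(High, Max, High): Plant 1 can switch to Medium (-4 → -2). Not NE.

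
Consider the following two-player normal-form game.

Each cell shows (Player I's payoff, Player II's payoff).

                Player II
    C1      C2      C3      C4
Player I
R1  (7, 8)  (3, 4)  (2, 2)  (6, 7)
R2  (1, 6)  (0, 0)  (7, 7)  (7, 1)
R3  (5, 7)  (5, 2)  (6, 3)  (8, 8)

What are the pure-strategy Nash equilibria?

Player I against C1: payoffs 7, 1, 5 → best response R1.
Player I against C2: payoffs 3, 0, 5 → best response R3.
Player I against C3: payoffs 2, 7, 6 → best response R2.
Player I against C4: payoffs 6, 7, 8 → best response R3.
Player II against R1: payoffs 8, 4, 2, 7 → best response C1.
Player II against R2: payoffs 6, 0, 7, 1 → best response C3.
Player II against R3: payoffs 7, 2, 3, 8 → best response C4.
Mutual best responses: (R1, C1); (R2, C3); (R3, C4).

The pure Nash equilibria are (R1, C1); (R2, C3); (R3, C4).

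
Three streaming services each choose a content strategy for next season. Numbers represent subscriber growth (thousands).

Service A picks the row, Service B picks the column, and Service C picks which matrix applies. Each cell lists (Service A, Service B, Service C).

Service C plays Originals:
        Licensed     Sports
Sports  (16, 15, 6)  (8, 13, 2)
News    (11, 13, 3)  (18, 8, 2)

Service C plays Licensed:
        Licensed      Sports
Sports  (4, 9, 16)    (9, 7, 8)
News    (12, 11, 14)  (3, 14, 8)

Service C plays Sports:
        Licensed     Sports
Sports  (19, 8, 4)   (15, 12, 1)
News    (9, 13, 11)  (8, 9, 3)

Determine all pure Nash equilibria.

This game has no pure Nash equilibrium.

Service A against (Licensed, Originals): payoffs 16, 11 → best response Sports.
Service A against (Licensed, Licensed): payoffs 4, 12 → best response News.
Service A against (Licensed, Sports): payoffs 19, 9 → best response Sports.
Service A against (Sports, Originals): payoffs 8, 18 → best response News.
Service A against (Sports, Licensed): payoffs 9, 3 → best response Sports.
Service A against (Sports, Sports): payoffs 15, 8 → best response Sports.
Service B against (Sports, Originals): payoffs 15, 13 → best response Licensed.
Service B against (Sports, Licensed): payoffs 9, 7 → best response Licensed.
Service B against (Sports, Sports): payoffs 8, 12 → best response Sports.
Service B against (News, Originals): payoffs 13, 8 → best response Licensed.
Service B against (News, Licensed): payoffs 11, 14 → best response Sports.
Service B against (News, Sports): payoffs 13, 9 → best response Licensed.
Service C against (Sports, Licensed): payoffs 6, 16, 4 → best response Licensed.
Service C against (Sports, Sports): payoffs 2, 8, 1 → best response Licensed.
Service C against (News, Licensed): payoffs 3, 14, 11 → best response Licensed.
Service C against (News, Sports): payoffs 2, 8, 3 → best response Licensed.
No profile is a mutual best response for all players.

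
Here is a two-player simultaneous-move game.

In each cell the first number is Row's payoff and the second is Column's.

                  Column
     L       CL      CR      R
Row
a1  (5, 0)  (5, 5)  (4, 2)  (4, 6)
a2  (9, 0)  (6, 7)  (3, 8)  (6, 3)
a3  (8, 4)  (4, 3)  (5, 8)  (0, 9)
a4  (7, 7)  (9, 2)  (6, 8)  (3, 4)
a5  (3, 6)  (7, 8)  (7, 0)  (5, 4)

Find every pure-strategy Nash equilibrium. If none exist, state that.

No pure-strategy Nash equilibrium.

Check each profile: it is a Nash equilibrium iff no player can strictly gain by switching unilaterally.
(a1, L): Row can switch to a2 (5 → 9). Not NE.
(a1, CL): Row can switch to a2 (5 → 6). Not NE.
(a1, CR): Row can switch to a3 (4 → 5). Not NE.
(a1, R): Row can switch to a2 (4 → 6). Not NE.
(a2, L): Column can switch to CL (0 → 7). Not NE.
(a2, CL): Row can switch to a4 (6 → 9). Not NE.
(a2, CR): Row can switch to a1 (3 → 4). Not NE.
(a2, R): Column can switch to CL (3 → 7). Not NE.
(a3, L): Row can switch to a2 (8 → 9). Not NE.
(a3, CL): Row can switch to a1 (4 → 5). Not NE.
(The remaining 10 profiles each have a profitable deviation by the same check.)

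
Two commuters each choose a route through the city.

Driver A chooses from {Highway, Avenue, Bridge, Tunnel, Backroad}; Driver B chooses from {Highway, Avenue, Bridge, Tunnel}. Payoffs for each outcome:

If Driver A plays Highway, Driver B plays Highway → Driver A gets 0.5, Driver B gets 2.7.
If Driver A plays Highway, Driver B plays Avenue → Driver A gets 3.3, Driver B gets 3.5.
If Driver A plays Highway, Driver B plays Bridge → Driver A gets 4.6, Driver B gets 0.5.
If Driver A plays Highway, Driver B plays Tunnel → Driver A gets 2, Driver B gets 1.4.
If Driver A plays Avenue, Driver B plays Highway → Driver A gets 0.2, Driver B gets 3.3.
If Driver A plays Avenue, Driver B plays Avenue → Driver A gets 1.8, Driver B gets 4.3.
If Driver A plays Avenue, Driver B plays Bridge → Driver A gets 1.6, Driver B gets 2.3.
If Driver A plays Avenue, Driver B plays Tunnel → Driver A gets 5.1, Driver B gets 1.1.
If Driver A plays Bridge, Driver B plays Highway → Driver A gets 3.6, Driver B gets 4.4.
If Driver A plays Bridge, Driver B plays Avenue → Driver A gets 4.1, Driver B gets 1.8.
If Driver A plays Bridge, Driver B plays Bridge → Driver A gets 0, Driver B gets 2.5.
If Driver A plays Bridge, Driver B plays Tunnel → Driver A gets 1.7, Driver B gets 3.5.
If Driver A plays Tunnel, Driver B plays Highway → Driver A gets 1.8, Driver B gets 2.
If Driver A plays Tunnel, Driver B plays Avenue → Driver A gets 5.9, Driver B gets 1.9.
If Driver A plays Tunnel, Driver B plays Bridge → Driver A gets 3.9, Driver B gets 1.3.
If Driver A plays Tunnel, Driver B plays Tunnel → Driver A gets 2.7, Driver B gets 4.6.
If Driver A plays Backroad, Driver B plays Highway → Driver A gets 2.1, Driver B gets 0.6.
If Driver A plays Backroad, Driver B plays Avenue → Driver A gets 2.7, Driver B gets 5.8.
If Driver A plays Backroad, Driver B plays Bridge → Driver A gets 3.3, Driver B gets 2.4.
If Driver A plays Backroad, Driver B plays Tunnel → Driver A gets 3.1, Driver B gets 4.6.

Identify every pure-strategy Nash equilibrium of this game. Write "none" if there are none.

The unique pure-strategy Nash equilibrium is (Bridge, Highway).

Driver A against Highway: payoffs 0.5, 0.2, 3.6, 1.8, 2.1 → best response Bridge.
Driver A against Avenue: payoffs 3.3, 1.8, 4.1, 5.9, 2.7 → best response Tunnel.
Driver A against Bridge: payoffs 4.6, 1.6, 0, 3.9, 3.3 → best response Highway.
Driver A against Tunnel: payoffs 2, 5.1, 1.7, 2.7, 3.1 → best response Avenue.
Driver B against Highway: payoffs 2.7, 3.5, 0.5, 1.4 → best response Avenue.
Driver B against Avenue: payoffs 3.3, 4.3, 2.3, 1.1 → best response Avenue.
Driver B against Bridge: payoffs 4.4, 1.8, 2.5, 3.5 → best response Highway.
Driver B against Tunnel: payoffs 2, 1.9, 1.3, 4.6 → best response Tunnel.
Driver B against Backroad: payoffs 0.6, 5.8, 2.4, 4.6 → best response Avenue.
Mutual best responses: (Bridge, Highway).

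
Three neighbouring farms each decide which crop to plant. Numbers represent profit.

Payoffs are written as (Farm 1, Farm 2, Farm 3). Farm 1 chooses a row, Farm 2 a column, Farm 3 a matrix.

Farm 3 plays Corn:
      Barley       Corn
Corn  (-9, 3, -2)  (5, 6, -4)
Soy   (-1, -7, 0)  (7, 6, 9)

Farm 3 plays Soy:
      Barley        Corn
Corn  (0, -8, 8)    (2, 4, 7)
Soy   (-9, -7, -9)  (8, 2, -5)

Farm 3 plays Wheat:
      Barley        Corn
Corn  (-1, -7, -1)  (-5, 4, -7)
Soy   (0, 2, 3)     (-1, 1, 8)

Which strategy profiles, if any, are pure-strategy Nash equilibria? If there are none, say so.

(Soy, Barley, Wheat), (Soy, Corn, Corn)

Farm 1 against (Barley, Corn): payoffs -9, -1 → best response Soy.
Farm 1 against (Barley, Soy): payoffs 0, -9 → best response Corn.
Farm 1 against (Barley, Wheat): payoffs -1, 0 → best response Soy.
Farm 1 against (Corn, Corn): payoffs 5, 7 → best response Soy.
Farm 1 against (Corn, Soy): payoffs 2, 8 → best response Soy.
Farm 1 against (Corn, Wheat): payoffs -5, -1 → best response Soy.
Farm 2 against (Corn, Corn): payoffs 3, 6 → best response Corn.
Farm 2 against (Corn, Soy): payoffs -8, 4 → best response Corn.
Farm 2 against (Corn, Wheat): payoffs -7, 4 → best response Corn.
Farm 2 against (Soy, Corn): payoffs -7, 6 → best response Corn.
Farm 2 against (Soy, Soy): payoffs -7, 2 → best response Corn.
Farm 2 against (Soy, Wheat): payoffs 2, 1 → best response Barley.
Farm 3 against (Corn, Barley): payoffs -2, 8, -1 → best response Soy.
Farm 3 against (Corn, Corn): payoffs -4, 7, -7 → best response Soy.
Farm 3 against (Soy, Barley): payoffs 0, -9, 3 → best response Wheat.
Farm 3 against (Soy, Corn): payoffs 9, -5, 8 → best response Corn.
Mutual best responses: (Soy, Barley, Wheat); (Soy, Corn, Corn).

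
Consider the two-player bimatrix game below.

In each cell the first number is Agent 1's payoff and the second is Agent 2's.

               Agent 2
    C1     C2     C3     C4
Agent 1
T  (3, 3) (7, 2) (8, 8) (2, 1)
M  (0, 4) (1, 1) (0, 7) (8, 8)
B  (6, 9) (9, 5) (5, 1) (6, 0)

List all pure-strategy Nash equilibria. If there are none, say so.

Mark each player's best response to every combination of opponents' strategies; a profile where every player is best-responding is a pure Nash equilibrium.
Agent 1 against C1: payoffs 3, 0, 6 → best response B.
Agent 1 against C2: payoffs 7, 1, 9 → best response B.
Agent 1 against C3: payoffs 8, 0, 5 → best response T.
Agent 1 against C4: payoffs 2, 8, 6 → best response M.
Agent 2 against T: payoffs 3, 2, 8, 1 → best response C3.
Agent 2 against M: payoffs 4, 1, 7, 8 → best response C4.
Agent 2 against B: payoffs 9, 5, 1, 0 → best response C1.
Mutual best responses: (T, C3); (M, C4); (B, C1).

Pure-strategy Nash equilibria: (T, C3) and (M, C4) and (B, C1)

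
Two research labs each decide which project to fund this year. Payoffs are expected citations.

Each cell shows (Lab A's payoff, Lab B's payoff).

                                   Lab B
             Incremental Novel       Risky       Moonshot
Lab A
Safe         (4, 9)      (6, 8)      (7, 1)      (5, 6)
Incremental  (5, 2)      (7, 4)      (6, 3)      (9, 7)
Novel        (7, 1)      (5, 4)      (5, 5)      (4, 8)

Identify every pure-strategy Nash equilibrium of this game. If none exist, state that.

Mark each player's best response to every combination of opponents' strategies; a profile where every player is best-responding is a pure Nash equilibrium.
Lab A against Incremental: payoffs 4, 5, 7 → best response Novel.
Lab A against Novel: payoffs 6, 7, 5 → best response Incremental.
Lab A against Risky: payoffs 7, 6, 5 → best response Safe.
Lab A against Moonshot: payoffs 5, 9, 4 → best response Incremental.
Lab B against Safe: payoffs 9, 8, 1, 6 → best response Incremental.
Lab B against Incremental: payoffs 2, 4, 3, 7 → best response Moonshot.
Lab B against Novel: payoffs 1, 4, 5, 8 → best response Moonshot.
Mutual best responses: (Incremental, Moonshot).

The unique pure-strategy Nash equilibrium is (Incremental, Moonshot).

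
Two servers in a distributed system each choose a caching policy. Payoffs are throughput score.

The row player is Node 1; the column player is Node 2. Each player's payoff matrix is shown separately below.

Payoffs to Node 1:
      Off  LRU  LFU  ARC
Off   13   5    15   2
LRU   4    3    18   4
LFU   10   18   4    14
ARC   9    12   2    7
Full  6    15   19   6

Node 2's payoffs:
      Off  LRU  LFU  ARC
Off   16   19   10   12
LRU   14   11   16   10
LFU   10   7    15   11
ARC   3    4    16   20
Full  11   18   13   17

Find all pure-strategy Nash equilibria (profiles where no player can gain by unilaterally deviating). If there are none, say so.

Mark each player's best response to every combination of opponents' strategies; a profile where every player is best-responding is a pure Nash equilibrium.
Node 1 against Off: payoffs 13, 4, 10, 9, 6 → best response Off.
Node 1 against LRU: payoffs 5, 3, 18, 12, 15 → best response LFU.
Node 1 against LFU: payoffs 15, 18, 4, 2, 19 → best response Full.
Node 1 against ARC: payoffs 2, 4, 14, 7, 6 → best response LFU.
Node 2 against Off: payoffs 16, 19, 10, 12 → best response LRU.
Node 2 against LRU: payoffs 14, 11, 16, 10 → best response LFU.
Node 2 against LFU: payoffs 10, 7, 15, 11 → best response LFU.
Node 2 against ARC: payoffs 3, 4, 16, 20 → best response ARC.
Node 2 against Full: payoffs 11, 18, 13, 17 → best response LRU.
No profile is a mutual best response for all players.

none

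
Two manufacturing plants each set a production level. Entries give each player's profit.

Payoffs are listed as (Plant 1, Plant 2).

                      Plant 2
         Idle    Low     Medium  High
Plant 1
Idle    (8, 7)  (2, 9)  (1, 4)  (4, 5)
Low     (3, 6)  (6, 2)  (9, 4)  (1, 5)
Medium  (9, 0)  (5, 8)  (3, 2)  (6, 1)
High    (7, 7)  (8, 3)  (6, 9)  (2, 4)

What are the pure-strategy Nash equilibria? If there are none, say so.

There is no pure-strategy Nash equilibrium.

For each player, find the best response to each opponent profile; mutual best responses are the pure NE.
Plant 1 against Idle: payoffs 8, 3, 9, 7 → best response Medium.
Plant 1 against Low: payoffs 2, 6, 5, 8 → best response High.
Plant 1 against Medium: payoffs 1, 9, 3, 6 → best response Low.
Plant 1 against High: payoffs 4, 1, 6, 2 → best response Medium.
Plant 2 against Idle: payoffs 7, 9, 4, 5 → best response Low.
Plant 2 against Low: payoffs 6, 2, 4, 5 → best response Idle.
Plant 2 against Medium: payoffs 0, 8, 2, 1 → best response Low.
Plant 2 against High: payoffs 7, 3, 9, 4 → best response Medium.
No profile is a mutual best response for all players.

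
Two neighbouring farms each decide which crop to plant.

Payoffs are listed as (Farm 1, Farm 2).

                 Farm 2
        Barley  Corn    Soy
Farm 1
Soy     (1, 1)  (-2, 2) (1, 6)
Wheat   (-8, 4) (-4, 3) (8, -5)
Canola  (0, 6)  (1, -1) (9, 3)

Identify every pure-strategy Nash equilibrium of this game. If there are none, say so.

(Soy, Barley): Farm 2 can switch to Corn (1 → 2). Not NE.
(Soy, Corn): Farm 1 can switch to Canola (-2 → 1). Not NE.
(Soy, Soy): Farm 1 can switch to Wheat (1 → 8). Not NE.
(Wheat, Barley): Farm 1 can switch to Soy (-8 → 1). Not NE.
(Wheat, Corn): Farm 1 can switch to Soy (-4 → -2). Not NE.
(Wheat, Soy): Farm 1 can switch to Canola (8 → 9). Not NE.
(Canola, Barley): Farm 1 can switch to Soy (0 → 1). Not NE.
(Canola, Corn): Farm 2 can switch to Barley (-1 → 6). Not NE.
(Canola, Soy): Farm 2 can switch to Barley (3 → 6). Not NE.

No pure-strategy Nash equilibrium.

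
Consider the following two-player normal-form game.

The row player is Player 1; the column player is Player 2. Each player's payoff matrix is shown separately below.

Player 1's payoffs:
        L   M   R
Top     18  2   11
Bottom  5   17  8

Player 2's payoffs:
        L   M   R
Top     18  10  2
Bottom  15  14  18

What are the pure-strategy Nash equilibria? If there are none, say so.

Pure NE: (Top, L)

For each strategy profile, look for a profitable unilateral deviation.
(Top, L): Player 1 gets 18, best alternative 5; Player 2 gets 18, best alternative 10. No profitable deviation — NE.
(Top, M): Player 1 can switch to Bottom (2 → 17). Not NE.
(Top, R): Player 2 can switch to L (2 → 18). Not NE.
(Bottom, L): Player 1 can switch to Top (5 → 18). Not NE.
(Bottom, M): Player 2 can switch to L (14 → 15). Not NE.
(Bottom, R): Player 1 can switch to Top (8 → 11). Not NE.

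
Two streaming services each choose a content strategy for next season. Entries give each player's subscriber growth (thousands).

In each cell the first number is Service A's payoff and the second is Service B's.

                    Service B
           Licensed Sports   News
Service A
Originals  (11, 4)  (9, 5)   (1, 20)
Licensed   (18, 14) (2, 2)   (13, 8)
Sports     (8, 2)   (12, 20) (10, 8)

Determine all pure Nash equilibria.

The pure Nash equilibria are (Licensed, Licensed) and (Sports, Sports).

Service A against Licensed: payoffs 11, 18, 8 → best response Licensed.
Service A against Sports: payoffs 9, 2, 12 → best response Sports.
Service A against News: payoffs 1, 13, 10 → best response Licensed.
Service B against Originals: payoffs 4, 5, 20 → best response News.
Service B against Licensed: payoffs 14, 2, 8 → best response Licensed.
Service B against Sports: payoffs 2, 20, 8 → best response Sports.
Mutual best responses: (Licensed, Licensed); (Sports, Sports).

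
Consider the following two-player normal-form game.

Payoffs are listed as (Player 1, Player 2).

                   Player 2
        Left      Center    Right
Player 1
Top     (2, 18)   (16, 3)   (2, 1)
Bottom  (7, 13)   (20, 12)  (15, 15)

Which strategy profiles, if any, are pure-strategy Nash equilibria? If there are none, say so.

The unique pure-strategy Nash equilibrium is (Bottom, Right).

Player 1 against Left: payoffs 2, 7 → best response Bottom.
Player 1 against Center: payoffs 16, 20 → best response Bottom.
Player 1 against Right: payoffs 2, 15 → best response Bottom.
Player 2 against Top: payoffs 18, 3, 1 → best response Left.
Player 2 against Bottom: payoffs 13, 12, 15 → best response Right.
Mutual best responses: (Bottom, Right).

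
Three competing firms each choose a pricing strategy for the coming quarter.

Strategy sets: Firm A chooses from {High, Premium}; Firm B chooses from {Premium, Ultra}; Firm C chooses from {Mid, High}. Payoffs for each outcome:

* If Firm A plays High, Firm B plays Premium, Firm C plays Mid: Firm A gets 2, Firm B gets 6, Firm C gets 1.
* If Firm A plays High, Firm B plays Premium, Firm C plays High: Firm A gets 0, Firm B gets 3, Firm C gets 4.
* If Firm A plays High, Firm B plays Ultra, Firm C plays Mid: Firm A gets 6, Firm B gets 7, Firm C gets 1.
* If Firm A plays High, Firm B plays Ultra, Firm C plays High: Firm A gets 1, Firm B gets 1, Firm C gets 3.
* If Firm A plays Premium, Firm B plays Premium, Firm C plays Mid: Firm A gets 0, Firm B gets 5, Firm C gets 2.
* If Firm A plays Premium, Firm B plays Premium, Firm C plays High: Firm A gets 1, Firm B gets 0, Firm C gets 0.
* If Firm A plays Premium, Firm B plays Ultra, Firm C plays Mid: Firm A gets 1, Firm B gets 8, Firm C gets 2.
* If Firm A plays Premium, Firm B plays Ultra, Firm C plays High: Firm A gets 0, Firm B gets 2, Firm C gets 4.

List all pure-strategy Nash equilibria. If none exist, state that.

No pure-strategy Nash equilibrium.

Firm A against (Premium, Mid): payoffs 2, 0 → best response High.
Firm A against (Premium, High): payoffs 0, 1 → best response Premium.
Firm A against (Ultra, Mid): payoffs 6, 1 → best response High.
Firm A against (Ultra, High): payoffs 1, 0 → best response High.
Firm B against (High, Mid): payoffs 6, 7 → best response Ultra.
Firm B against (High, High): payoffs 3, 1 → best response Premium.
Firm B against (Premium, Mid): payoffs 5, 8 → best response Ultra.
Firm B against (Premium, High): payoffs 0, 2 → best response Ultra.
Firm C against (High, Premium): payoffs 1, 4 → best response High.
Firm C against (High, Ultra): payoffs 1, 3 → best response High.
Firm C against (Premium, Premium): payoffs 2, 0 → best response Mid.
Firm C against (Premium, Ultra): payoffs 2, 4 → best response High.
No profile is a mutual best response for all players.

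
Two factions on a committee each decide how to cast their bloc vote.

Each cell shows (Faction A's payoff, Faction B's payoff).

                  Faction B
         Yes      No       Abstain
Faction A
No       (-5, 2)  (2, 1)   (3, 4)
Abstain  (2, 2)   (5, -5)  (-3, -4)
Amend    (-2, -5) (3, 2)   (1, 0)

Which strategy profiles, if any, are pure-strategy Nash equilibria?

Check each profile: it is a Nash equilibrium iff no player can strictly gain by switching unilaterally.
(No, Yes): Faction A can switch to Abstain (-5 → 2). Not NE.
(No, No): Faction A can switch to Abstain (2 → 5). Not NE.
(No, Abstain): Faction A gets 3, best alternative 1; Faction B gets 4, best alternative 2. No profitable deviation — NE.
(Abstain, Yes): Faction A gets 2, best alternative -2; Faction B gets 2, best alternative -4. No profitable deviation — NE.
(Abstain, No): Faction B can switch to Yes (-5 → 2). Not NE.
(Abstain, Abstain): Faction A can switch to No (-3 → 3). Not NE.
(Amend, Yes): Faction A can switch to Abstain (-2 → 2). Not NE.
(Amend, No): Faction A can switch to Abstain (3 → 5). Not NE.
(Amend, Abstain): Faction A can switch to No (1 → 3). Not NE.

(No, Abstain), (Abstain, Yes)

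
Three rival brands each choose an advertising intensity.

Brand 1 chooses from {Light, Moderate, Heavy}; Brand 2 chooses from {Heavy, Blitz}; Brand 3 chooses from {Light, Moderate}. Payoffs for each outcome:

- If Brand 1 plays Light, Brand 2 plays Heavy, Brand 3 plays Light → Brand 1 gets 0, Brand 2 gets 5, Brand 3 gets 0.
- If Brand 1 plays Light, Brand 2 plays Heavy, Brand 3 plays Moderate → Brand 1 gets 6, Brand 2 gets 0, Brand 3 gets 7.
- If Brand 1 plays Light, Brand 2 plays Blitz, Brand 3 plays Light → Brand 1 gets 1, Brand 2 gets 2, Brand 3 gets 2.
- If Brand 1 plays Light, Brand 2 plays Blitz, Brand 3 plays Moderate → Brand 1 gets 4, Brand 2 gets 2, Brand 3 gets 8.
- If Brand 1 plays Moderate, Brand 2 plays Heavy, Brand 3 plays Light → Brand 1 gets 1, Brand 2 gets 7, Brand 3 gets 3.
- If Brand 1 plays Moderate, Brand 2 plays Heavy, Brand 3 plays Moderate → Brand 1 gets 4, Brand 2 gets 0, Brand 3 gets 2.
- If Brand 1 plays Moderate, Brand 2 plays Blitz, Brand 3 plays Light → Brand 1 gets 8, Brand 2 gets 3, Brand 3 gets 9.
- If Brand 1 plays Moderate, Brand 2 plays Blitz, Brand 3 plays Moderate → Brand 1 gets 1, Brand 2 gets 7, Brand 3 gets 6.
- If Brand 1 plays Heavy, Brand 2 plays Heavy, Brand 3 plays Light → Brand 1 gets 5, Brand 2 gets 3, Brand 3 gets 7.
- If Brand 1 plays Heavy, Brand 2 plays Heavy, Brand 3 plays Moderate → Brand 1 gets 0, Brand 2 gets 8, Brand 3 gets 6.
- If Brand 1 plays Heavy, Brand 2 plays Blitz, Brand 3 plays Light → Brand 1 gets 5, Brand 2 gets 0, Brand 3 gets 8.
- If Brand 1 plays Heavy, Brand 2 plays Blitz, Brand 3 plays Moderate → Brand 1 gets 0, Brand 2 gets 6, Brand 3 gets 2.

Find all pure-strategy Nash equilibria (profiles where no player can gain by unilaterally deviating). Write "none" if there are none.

Brand 1 against (Heavy, Light): payoffs 0, 1, 5 → best response Heavy.
Brand 1 against (Heavy, Moderate): payoffs 6, 4, 0 → best response Light.
Brand 1 against (Blitz, Light): payoffs 1, 8, 5 → best response Moderate.
Brand 1 against (Blitz, Moderate): payoffs 4, 1, 0 → best response Light.
Brand 2 against (Light, Light): payoffs 5, 2 → best response Heavy.
Brand 2 against (Light, Moderate): payoffs 0, 2 → best response Blitz.
Brand 2 against (Moderate, Light): payoffs 7, 3 → best response Heavy.
Brand 2 against (Moderate, Moderate): payoffs 0, 7 → best response Blitz.
Brand 2 against (Heavy, Light): payoffs 3, 0 → best response Heavy.
Brand 2 against (Heavy, Moderate): payoffs 8, 6 → best response Heavy.
Brand 3 against (Light, Heavy): payoffs 0, 7 → best response Moderate.
Brand 3 against (Light, Blitz): payoffs 2, 8 → best response Moderate.
Brand 3 against (Moderate, Heavy): payoffs 3, 2 → best response Light.
Brand 3 against (Moderate, Blitz): payoffs 9, 6 → best response Light.
Brand 3 against (Heavy, Heavy): payoffs 7, 6 → best response Light.
Brand 3 against (Heavy, Blitz): payoffs 8, 2 → best response Light.
Mutual best responses: (Light, Blitz, Moderate); (Heavy, Heavy, Light).

The pure Nash equilibria are (Light, Blitz, Moderate) and (Heavy, Heavy, Light).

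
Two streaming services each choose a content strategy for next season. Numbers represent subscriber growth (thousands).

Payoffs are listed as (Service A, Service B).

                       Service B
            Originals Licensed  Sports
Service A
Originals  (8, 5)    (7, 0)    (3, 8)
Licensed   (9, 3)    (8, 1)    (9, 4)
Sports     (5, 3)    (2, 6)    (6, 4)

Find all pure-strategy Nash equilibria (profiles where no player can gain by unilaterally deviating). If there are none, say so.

(Licensed, Sports)

Check each profile: it is a Nash equilibrium iff no player can strictly gain by switching unilaterally.
(Originals, Originals): Service A can switch to Licensed (8 → 9). Not NE.
(Originals, Licensed): Service A can switch to Licensed (7 → 8). Not NE.
(Originals, Sports): Service A can switch to Licensed (3 → 9). Not NE.
(Licensed, Originals): Service B can switch to Sports (3 → 4). Not NE.
(Licensed, Licensed): Service B can switch to Originals (1 → 3). Not NE.
(Licensed, Sports): Service A gets 9, best alternative 6; Service B gets 4, best alternative 3. No profitable deviation — NE.
(Sports, Originals): Service A can switch to Originals (5 → 8). Not NE.
(Sports, Licensed): Service A can switch to Originals (2 → 7). Not NE.
(Sports, Sports): Service A can switch to Licensed (6 → 9). Not NE.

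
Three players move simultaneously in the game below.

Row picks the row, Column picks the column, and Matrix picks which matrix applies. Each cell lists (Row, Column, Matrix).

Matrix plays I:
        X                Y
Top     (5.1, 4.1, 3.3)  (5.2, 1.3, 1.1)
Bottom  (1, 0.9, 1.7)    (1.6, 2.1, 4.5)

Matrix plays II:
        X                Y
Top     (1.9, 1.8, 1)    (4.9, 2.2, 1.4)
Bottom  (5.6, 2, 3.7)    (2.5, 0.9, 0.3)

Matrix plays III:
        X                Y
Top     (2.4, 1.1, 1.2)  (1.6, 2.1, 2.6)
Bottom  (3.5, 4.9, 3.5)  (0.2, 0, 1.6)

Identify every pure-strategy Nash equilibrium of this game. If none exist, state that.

(Top, X, I): Row gets 5.1, best alternative 1; Column gets 4.1, best alternative 1.3; Matrix gets 3.3, best alternative 1.2. No profitable deviation — NE.
(Top, X, II): Row can switch to Bottom (1.9 → 5.6). Not NE.
(Top, X, III): Row can switch to Bottom (2.4 → 3.5). Not NE.
(Top, Y, I): Column can switch to X (1.3 → 4.1). Not NE.
(Top, Y, II): Matrix can switch to III (1.4 → 2.6). Not NE.
(Top, Y, III): Row gets 1.6, best alternative 0.2; Column gets 2.1, best alternative 1.1; Matrix gets 2.6, best alternative 1.4. No profitable deviation — NE.
(Bottom, X, I): Row can switch to Top (1 → 5.1). Not NE.
(Bottom, X, II): Row gets 5.6, best alternative 1.9; Column gets 2, best alternative 0.9; Matrix gets 3.7, best alternative 3.5. No profitable deviation — NE.
(Bottom, X, III): Matrix can switch to II (3.5 → 3.7). Not NE.
(Bottom, Y, I): Row can switch to Top (1.6 → 5.2). Not NE.
(Bottom, Y, II): Row can switch to Top (2.5 → 4.9). Not NE.
(Bottom, Y, III): Row can switch to Top (0.2 → 1.6). Not NE.

The pure Nash equilibria are (Top, X, I); (Top, Y, III); (Bottom, X, II).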